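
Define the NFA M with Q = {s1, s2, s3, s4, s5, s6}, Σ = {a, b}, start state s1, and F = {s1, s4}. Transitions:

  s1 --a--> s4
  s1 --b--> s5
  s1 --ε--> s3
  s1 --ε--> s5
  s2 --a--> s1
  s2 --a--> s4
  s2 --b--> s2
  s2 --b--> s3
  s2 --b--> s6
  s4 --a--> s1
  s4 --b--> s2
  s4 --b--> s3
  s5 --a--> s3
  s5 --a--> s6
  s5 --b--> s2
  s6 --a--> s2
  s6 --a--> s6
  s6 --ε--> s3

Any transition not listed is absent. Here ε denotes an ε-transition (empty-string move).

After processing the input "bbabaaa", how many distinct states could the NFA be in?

6

Start: ε-closure({s1}) = {s1, s3, s5}.
Read 'b': s1→{s5}, s3→∅, s5→{s2}; now {s2, s5}.
Read 'b': s2→{s2, s3, s6}, s5→{s2}; now {s2, s3, s6}.
Read 'a': s2→{s1, s4}, s3→∅, s6→{s2, s6}; union {s1, s2, s4, s6}; ε-closure = {s1, s2, s3, s4, s5, s6}.
Read 'b': s1→{s5}, s2→{s2, s3, s6}, s3→∅, s4→{s2, s3}, s5→{s2}, s6→∅; now {s2, s3, s5, s6}.
Read 'a': s2→{s1, s4}, s3→∅, s5→{s3, s6}, s6→{s2, s6}; union {s1, s2, s3, s4, s6}; ε-closure = {s1, s2, s3, s4, s5, s6}.
Read 'a': s1→{s4}, s2→{s1, s4}, s3→∅, s4→{s1}, s5→{s3, s6}, s6→{s2, s6}; union {s1, s2, s3, s4, s6}; ε-closure = {s1, s2, s3, s4, s5, s6}.
Read 'a': s1→{s4}, s2→{s1, s4}, s3→∅, s4→{s1}, s5→{s3, s6}, s6→{s2, s6}; union {s1, s2, s3, s4, s6}; ε-closure = {s1, s2, s3, s4, s5, s6}.
That set has 6 states.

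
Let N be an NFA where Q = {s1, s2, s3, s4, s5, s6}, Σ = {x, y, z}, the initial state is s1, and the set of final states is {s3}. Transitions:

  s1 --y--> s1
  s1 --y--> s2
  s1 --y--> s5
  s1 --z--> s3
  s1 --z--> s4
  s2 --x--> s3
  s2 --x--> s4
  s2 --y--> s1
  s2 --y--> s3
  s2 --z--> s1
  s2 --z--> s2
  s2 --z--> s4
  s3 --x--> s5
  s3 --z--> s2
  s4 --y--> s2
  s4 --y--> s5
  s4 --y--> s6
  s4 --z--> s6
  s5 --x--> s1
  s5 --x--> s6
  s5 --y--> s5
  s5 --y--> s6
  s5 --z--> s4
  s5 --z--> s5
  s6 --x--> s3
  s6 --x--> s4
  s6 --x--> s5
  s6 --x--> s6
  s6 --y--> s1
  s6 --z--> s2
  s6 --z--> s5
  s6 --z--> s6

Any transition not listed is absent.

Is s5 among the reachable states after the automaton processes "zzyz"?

No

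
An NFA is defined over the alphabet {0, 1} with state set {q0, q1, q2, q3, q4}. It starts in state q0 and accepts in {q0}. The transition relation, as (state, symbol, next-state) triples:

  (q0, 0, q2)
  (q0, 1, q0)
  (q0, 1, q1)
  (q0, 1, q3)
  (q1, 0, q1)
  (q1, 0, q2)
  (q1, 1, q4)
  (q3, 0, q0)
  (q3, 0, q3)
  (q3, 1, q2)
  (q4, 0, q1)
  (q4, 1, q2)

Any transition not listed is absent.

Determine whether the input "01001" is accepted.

No

Start in {q0}.
Read '0': {q0} → {q2}.
Read '1': {q2} → ∅.
The set is empty and remains empty for the remaining 3 symbols.
The final set ∅ contains no accepting state.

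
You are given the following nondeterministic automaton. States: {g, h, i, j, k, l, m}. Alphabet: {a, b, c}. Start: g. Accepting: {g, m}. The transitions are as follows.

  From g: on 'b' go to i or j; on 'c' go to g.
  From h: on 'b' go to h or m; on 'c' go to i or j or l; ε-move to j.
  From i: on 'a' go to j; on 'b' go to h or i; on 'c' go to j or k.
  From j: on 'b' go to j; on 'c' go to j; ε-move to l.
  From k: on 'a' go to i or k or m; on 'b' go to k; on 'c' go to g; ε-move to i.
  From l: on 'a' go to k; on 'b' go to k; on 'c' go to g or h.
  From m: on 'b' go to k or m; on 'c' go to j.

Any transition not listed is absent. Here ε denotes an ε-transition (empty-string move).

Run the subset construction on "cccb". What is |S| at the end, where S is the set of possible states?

3

Start in {g}.
Read 'c': g→{g}; now {g}.
Read 'c': g→{g}; now {g}.
Read 'c': g→{g}; now {g}.
Read 'b': g→{i, j}; union {i, j}; ε-closure = {i, j, l}.
That set has 3 states.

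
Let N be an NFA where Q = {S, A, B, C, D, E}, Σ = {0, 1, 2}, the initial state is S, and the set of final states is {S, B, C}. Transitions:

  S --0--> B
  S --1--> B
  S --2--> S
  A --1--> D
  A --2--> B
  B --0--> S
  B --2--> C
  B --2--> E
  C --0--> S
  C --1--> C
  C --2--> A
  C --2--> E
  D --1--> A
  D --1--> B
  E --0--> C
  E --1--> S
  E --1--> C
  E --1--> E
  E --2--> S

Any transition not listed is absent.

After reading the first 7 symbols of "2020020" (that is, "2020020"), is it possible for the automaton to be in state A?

No

Start in {S}.
Read '2': S→{S}; now {S}.
Read '0': S→{B}; now {B}.
Read '2': B→{C, E}; now {C, E}.
Read '0': C→{S}, E→{C}; now {S, C}.
Read '0': S→{B}, C→{S}; now {S, B}.
Read '2': S→{S}, B→{C, E}; now {S, C, E}.
Read '0': S→{B}, C→{S}, E→{C}; now {S, B, C}.
State A is not in {S, B, C}.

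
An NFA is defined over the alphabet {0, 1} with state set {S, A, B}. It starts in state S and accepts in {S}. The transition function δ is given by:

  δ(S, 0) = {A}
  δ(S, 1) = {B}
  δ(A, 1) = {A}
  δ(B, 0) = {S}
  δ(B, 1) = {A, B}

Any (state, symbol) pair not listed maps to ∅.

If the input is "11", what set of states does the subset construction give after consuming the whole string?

{A, B}

Start in {S}.
Read '1': S→{B}; now {B}.
Read '1': B→{A, B}; now {A, B}.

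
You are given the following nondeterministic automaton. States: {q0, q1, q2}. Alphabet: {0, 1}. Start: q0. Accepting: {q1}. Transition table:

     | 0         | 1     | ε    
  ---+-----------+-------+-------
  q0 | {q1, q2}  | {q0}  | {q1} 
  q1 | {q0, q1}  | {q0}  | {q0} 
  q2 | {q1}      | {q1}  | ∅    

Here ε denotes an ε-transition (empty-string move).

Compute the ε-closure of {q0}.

Begin with {q0}.
ε-move q0 → q1; add q1.

{q0, q1}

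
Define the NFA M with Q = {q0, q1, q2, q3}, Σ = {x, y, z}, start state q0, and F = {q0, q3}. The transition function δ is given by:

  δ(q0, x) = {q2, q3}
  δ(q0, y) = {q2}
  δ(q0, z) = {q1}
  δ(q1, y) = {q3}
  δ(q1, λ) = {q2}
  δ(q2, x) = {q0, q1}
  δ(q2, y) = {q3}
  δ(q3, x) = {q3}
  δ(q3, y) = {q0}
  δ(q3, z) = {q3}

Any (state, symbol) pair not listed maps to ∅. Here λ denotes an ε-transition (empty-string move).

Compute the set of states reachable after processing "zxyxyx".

Start in {q0}.
Read 'z': q0→{q1}; union {q1}; ε-closure = {q1, q2}.
Read 'x': q1→∅, q2→{q0, q1}; union {q0, q1}; ε-closure = {q0, q1, q2}.
Read 'y': q0→{q2}, q1→{q3}, q2→{q3}; now {q2, q3}.
Read 'x': q2→{q0, q1}, q3→{q3}; union {q0, q1, q3}; ε-closure = {q0, q1, q2, q3}.
Read 'y': q0→{q2}, q1→{q3}, q2→{q3}, q3→{q0}; now {q0, q2, q3}.
Read 'x': q0→{q2, q3}, q2→{q0, q1}, q3→{q3}; now {q0, q1, q2, q3}.

{q0, q1, q2, q3}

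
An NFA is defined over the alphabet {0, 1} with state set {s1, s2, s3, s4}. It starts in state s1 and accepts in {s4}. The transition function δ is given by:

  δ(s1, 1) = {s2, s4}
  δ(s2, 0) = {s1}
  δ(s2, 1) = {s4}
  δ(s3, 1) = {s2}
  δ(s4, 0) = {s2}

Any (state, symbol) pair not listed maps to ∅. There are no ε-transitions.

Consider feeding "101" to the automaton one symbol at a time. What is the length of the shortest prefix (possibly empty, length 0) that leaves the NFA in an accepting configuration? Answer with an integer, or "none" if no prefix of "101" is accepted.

1

Start in {s1}.
Read '1': {s1} → {s2, s4}.
None of the earlier sets intersect F, but {s2, s4} does.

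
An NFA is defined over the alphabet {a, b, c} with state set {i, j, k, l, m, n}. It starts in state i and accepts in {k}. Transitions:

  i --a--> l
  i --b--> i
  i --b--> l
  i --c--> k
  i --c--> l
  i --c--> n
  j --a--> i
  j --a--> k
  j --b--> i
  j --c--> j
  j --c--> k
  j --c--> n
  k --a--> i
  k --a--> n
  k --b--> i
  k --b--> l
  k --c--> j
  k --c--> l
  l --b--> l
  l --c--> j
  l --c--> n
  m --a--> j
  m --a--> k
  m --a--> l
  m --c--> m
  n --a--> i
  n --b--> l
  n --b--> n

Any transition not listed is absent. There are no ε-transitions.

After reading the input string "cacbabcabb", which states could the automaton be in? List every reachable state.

Start in {i}.
Read 'c': i→{k, l, n}; now {k, l, n}.
Read 'a': k→{i, n}, l→∅, n→{i}; now {i, n}.
Read 'c': i→{k, l, n}, n→∅; now {k, l, n}.
Read 'b': k→{i, l}, l→{l}, n→{l, n}; now {i, l, n}.
Read 'a': i→{l}, l→∅, n→{i}; now {i, l}.
Read 'b': i→{i, l}, l→{l}; now {i, l}.
Read 'c': i→{k, l, n}, l→{j, n}; now {j, k, l, n}.
Read 'a': j→{i, k}, k→{i, n}, l→∅, n→{i}; now {i, k, n}.
Read 'b': i→{i, l}, k→{i, l}, n→{l, n}; now {i, l, n}.
Read 'b': i→{i, l}, l→{l}, n→{l, n}; now {i, l, n}.

{i, l, n}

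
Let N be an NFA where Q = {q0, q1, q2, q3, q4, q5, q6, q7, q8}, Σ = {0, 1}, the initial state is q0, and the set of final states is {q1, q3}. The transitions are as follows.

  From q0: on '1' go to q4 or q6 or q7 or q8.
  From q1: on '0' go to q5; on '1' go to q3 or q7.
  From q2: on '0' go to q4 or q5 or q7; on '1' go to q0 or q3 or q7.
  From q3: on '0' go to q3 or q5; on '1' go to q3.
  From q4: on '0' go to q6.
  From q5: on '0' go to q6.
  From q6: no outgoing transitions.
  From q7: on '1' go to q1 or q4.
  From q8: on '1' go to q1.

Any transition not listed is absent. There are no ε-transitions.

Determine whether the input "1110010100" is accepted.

Start in {q0}.
Read '1': {q0} → {q4, q6, q7, q8}.
Read '1': {q4, q6, q7, q8} → {q1, q4}.
Read '1': {q1, q4} → {q3, q7}.
Read '0': {q3, q7} → {q3, q5}.
Read '0': {q3, q5} → {q3, q5, q6}.
Read '1': {q3, q5, q6} → {q3}.
Read '0': {q3} → {q3, q5}.
Read '1': {q3, q5} → {q3}.
Read '0': {q3} → {q3, q5}.
Read '0': {q3, q5} → {q3, q5, q6}.
The final set {q3, q5, q6} contains the accepting state q3.

Yes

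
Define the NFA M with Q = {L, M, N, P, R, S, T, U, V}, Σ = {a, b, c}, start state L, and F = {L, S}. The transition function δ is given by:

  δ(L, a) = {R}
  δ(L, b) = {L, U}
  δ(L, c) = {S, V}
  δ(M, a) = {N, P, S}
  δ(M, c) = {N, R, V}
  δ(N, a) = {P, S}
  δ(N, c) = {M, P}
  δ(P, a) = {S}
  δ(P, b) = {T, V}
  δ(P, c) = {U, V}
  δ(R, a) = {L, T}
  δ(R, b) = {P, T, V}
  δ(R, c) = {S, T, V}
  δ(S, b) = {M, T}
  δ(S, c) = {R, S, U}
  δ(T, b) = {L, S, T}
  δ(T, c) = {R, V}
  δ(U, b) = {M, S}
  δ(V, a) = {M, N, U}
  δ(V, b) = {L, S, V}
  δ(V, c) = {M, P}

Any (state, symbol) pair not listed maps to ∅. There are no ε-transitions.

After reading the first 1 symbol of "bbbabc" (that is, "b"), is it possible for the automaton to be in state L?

Start in {L}.
Read 'b': L→{L, U}; now {L, U}.
State L is in {L, U}.

Yes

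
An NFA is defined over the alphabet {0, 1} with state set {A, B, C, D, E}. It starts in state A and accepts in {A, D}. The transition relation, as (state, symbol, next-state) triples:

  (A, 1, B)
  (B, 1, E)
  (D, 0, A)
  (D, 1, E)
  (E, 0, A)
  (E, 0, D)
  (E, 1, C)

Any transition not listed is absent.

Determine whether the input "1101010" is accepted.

Start in {A}.
Read '1': A→{B}; now {B}.
Read '1': B→{E}; now {E}.
Read '0': E→{A, D}; now {A, D}.
Read '1': A→{B}, D→{E}; now {B, E}.
Read '0': B→∅, E→{A, D}; now {A, D}.
Read '1': A→{B}, D→{E}; now {B, E}.
Read '0': B→∅, E→{A, D}; now {A, D}.
The final set {A, D} contains the accepting states A, D.

Yes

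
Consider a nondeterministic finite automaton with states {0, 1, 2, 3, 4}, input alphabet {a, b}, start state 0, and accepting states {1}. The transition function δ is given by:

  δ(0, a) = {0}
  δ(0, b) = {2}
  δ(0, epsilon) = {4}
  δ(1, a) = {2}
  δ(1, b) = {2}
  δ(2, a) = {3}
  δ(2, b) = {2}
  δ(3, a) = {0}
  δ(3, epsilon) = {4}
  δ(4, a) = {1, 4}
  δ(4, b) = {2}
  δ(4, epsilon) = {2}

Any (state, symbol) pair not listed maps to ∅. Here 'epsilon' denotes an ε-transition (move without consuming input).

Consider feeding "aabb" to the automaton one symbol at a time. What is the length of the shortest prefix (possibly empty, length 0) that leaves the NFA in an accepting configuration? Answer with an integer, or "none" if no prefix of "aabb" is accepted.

1

Start: ε-closure({0}) = {0, 2, 4}.
Read 'a': {0, 2, 4} → {0, 1, 2, 3, 4}.
None of the earlier sets intersect F, but {0, 1, 2, 3, 4} does.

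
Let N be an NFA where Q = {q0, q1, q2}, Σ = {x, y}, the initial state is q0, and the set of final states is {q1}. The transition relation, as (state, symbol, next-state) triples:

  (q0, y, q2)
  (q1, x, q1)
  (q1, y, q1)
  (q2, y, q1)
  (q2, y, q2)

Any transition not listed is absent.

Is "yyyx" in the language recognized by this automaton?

Yes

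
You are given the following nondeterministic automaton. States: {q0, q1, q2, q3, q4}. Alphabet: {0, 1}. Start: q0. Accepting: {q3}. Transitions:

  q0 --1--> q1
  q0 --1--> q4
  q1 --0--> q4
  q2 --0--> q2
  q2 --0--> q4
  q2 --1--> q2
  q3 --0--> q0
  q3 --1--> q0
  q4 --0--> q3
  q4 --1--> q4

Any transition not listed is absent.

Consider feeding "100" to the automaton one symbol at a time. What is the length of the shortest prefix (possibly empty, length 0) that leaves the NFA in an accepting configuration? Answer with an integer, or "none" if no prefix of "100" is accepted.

Start in {q0}.
Read '1': q0→{q1, q4}; now {q1, q4}.
Read '0': q1→{q4}, q4→{q3}; now {q3, q4}.
None of the earlier sets intersect F, but {q3, q4} does.

2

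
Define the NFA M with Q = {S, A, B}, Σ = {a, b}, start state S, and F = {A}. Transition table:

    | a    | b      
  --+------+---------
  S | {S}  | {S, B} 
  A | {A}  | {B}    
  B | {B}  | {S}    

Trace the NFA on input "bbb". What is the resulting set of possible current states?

Start in {S}.
Read 'b': {S} → {S, B}.
Read 'b': {S, B} → {S, B}.
Read 'b': {S, B} → {S, B}.

{S, B}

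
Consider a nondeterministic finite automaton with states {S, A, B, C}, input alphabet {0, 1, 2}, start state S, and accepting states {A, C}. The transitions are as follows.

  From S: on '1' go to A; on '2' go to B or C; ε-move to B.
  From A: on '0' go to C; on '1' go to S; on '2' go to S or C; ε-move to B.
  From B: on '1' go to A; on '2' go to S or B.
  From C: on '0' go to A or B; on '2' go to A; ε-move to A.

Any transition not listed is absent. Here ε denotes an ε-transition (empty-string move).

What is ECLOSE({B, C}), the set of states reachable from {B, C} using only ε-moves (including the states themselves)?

{A, B, C}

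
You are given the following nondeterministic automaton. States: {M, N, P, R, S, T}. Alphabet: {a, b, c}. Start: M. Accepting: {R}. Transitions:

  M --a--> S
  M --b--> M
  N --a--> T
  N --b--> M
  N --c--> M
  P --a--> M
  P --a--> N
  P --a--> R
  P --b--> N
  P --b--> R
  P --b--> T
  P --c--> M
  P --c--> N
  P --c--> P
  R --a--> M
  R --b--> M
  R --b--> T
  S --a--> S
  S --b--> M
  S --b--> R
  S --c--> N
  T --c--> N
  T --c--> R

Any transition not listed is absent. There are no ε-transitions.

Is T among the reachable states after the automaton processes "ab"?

No

Start in {M}.
Read 'a': M→{S}; now {S}.
Read 'b': S→{M, R}; now {M, R}.
State T is not in {M, R}.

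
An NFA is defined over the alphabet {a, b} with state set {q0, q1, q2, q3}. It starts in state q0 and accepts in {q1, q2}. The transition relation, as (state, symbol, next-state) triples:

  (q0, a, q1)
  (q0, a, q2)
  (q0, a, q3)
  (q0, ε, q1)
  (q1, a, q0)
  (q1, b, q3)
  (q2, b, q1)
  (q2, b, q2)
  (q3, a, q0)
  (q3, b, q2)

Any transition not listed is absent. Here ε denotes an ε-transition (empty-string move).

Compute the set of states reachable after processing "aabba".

{q0, q1}

Start: ε-closure({q0}) = {q0, q1}.
Read 'a': q0→{q1, q2, q3}, q1→{q0}; now {q0, q1, q2, q3}.
Read 'a': q0→{q1, q2, q3}, q1→{q0}, q2→∅, q3→{q0}; now {q0, q1, q2, q3}.
Read 'b': q0→∅, q1→{q3}, q2→{q1, q2}, q3→{q2}; now {q1, q2, q3}.
Read 'b': q1→{q3}, q2→{q1, q2}, q3→{q2}; now {q1, q2, q3}.
Read 'a': q1→{q0}, q2→∅, q3→{q0}; union {q0}; ε-closure = {q0, q1}.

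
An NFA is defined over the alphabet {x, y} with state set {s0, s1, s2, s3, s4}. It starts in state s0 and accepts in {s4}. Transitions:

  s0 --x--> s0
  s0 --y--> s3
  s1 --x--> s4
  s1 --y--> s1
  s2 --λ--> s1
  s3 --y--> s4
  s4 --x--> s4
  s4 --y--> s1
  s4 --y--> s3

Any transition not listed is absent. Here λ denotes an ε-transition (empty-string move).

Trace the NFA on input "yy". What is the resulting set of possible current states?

{s4}

Start in {s0}.
Read 'y': {s0} → {s3}.
Read 'y': {s3} → {s4}.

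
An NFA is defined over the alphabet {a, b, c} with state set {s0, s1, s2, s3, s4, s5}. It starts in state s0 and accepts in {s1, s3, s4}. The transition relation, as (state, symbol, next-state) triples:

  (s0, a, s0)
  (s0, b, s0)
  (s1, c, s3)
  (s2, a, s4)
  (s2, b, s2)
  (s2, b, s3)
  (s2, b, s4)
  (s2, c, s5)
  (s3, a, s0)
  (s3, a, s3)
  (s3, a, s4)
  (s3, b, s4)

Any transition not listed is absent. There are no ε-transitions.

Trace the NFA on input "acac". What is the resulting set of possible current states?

Start in {s0}.
Read 'a': {s0} → {s0}.
Read 'c': {s0} → ∅.
The set is empty and remains empty for the remaining 2 symbols.

∅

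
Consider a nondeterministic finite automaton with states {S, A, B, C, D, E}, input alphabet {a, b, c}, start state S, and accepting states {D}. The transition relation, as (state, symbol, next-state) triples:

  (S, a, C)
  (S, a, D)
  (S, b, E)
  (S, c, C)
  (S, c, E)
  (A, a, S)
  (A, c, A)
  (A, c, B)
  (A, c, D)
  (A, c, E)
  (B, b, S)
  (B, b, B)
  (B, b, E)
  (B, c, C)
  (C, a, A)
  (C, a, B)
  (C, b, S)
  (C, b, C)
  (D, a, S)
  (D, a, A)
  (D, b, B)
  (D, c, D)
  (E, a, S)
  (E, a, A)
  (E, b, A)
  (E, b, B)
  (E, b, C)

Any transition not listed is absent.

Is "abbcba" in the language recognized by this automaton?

Yes

Start in {S}.
Read 'a': S→{C, D}; now {C, D}.
Read 'b': C→{S, C}, D→{B}; now {S, B, C}.
Read 'b': S→{E}, B→{S, B, E}, C→{S, C}; now {S, B, C, E}.
Read 'c': S→{C, E}, B→{C}, C→∅, E→∅; now {C, E}.
Read 'b': C→{S, C}, E→{A, B, C}; now {S, A, B, C}.
Read 'a': S→{C, D}, A→{S}, B→∅, C→{A, B}; now {S, A, B, C, D}.
The final set {S, A, B, C, D} contains the accepting state D.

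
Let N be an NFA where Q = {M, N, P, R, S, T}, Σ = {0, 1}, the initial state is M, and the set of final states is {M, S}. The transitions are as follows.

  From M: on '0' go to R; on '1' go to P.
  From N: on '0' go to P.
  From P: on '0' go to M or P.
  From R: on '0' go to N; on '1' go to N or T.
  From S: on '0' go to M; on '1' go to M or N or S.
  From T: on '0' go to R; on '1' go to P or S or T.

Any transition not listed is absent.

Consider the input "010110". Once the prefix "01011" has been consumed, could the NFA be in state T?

Yes

Start in {M}.
Read '0': {M} → {R}.
Read '1': {R} → {N, T}.
Read '0': {N, T} → {P, R}.
Read '1': {P, R} → {N, T}.
Read '1': {N, T} → {P, S, T}.
State T is in {P, S, T}.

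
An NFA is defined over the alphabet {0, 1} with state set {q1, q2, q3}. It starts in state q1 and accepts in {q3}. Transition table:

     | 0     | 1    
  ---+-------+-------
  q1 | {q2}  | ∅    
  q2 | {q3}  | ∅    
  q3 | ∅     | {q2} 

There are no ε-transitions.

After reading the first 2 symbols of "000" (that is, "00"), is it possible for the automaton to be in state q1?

No

Start in {q1}.
Read '0': {q1} → {q2}.
Read '0': {q2} → {q3}.
State q1 is not in {q3}.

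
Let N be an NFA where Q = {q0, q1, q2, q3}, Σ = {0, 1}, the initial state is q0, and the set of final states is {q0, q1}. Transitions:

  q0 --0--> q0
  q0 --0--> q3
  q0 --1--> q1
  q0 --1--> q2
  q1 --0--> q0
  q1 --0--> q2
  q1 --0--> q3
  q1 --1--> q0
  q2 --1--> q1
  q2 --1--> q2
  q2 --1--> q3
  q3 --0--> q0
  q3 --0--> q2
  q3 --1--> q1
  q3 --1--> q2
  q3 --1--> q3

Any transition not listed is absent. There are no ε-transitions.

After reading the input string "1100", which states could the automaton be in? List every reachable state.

{q0, q2, q3}

Start in {q0}.
Read '1': q0→{q1, q2}; now {q1, q2}.
Read '1': q1→{q0}, q2→{q1, q2, q3}; now {q0, q1, q2, q3}.
Read '0': q0→{q0, q3}, q1→{q0, q2, q3}, q2→∅, q3→{q0, q2}; now {q0, q2, q3}.
Read '0': q0→{q0, q3}, q2→∅, q3→{q0, q2}; now {q0, q2, q3}.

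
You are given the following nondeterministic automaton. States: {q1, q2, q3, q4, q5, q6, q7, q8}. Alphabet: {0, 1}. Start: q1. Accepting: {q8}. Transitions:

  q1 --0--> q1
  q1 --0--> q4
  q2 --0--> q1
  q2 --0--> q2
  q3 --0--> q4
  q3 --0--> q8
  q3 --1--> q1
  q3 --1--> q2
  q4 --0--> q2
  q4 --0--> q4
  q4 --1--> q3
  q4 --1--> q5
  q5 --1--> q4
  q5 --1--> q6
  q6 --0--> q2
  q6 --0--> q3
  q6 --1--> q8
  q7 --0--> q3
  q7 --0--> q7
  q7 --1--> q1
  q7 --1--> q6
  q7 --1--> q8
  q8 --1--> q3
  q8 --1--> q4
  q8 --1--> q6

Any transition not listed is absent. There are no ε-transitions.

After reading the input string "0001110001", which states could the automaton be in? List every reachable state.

{q3, q5}

Start in {q1}.
Read '0': {q1} → {q1, q4}.
Read '0': {q1, q4} → {q1, q2, q4}.
Read '0': {q1, q2, q4} → {q1, q2, q4}.
Read '1': {q1, q2, q4} → {q3, q5}.
Read '1': {q3, q5} → {q1, q2, q4, q6}.
Read '1': {q1, q2, q4, q6} → {q3, q5, q8}.
Read '0': {q3, q5, q8} → {q4, q8}.
Read '0': {q4, q8} → {q2, q4}.
Read '0': {q2, q4} → {q1, q2, q4}.
Read '1': {q1, q2, q4} → {q3, q5}.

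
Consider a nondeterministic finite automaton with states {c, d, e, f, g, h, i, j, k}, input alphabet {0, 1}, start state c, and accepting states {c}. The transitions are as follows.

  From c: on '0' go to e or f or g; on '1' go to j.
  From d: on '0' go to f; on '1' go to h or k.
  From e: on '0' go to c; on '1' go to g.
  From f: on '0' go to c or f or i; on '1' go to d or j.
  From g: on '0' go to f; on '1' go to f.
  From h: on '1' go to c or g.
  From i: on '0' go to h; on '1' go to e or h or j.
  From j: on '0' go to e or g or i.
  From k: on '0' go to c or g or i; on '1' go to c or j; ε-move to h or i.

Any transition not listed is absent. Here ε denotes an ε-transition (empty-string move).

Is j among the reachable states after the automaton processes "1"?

Start in {c}.
Read '1': c→{j}; now {j}.
State j is in {j}.

Yes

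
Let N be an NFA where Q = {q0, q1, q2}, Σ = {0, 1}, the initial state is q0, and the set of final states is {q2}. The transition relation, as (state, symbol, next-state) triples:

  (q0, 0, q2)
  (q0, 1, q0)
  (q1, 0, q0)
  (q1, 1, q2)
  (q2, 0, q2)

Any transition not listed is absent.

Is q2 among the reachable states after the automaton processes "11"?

Start in {q0}.
Read '1': {q0} → {q0}.
Read '1': {q0} → {q0}.
State q2 is not in {q0}.

No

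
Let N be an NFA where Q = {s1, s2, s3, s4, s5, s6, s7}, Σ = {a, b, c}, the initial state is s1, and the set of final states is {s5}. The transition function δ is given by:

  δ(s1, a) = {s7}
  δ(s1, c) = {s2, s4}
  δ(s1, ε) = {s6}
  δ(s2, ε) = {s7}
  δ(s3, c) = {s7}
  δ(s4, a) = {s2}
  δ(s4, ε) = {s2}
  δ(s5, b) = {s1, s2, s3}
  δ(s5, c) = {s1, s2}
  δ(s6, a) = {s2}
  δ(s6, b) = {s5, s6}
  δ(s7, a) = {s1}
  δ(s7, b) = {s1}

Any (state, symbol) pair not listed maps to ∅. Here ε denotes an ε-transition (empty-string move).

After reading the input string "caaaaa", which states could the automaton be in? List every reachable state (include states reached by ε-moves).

{s1, s2, s6, s7}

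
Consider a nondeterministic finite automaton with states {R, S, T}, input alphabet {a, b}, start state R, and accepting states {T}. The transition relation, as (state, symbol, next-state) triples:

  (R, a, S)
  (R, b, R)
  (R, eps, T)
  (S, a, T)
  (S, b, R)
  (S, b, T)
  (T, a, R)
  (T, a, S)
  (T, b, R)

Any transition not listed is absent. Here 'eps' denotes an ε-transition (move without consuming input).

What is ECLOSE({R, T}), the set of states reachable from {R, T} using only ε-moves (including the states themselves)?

{R, T}

Begin with {R, T}.
No ε-moves leave this set, so the closure equals the set itself.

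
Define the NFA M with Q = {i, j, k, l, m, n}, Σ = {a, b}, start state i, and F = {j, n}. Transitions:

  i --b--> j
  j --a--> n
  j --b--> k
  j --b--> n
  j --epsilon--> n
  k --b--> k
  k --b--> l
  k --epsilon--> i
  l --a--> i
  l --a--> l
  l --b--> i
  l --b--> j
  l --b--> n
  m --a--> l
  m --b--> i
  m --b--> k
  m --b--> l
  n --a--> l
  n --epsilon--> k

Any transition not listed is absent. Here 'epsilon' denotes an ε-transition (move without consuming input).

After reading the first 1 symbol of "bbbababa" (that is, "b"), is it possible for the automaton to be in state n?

Start in {i}.
Read 'b': i→{j}; union {j}; ε-closure = {i, j, k, n}.
State n is in {i, j, k, n}.

Yes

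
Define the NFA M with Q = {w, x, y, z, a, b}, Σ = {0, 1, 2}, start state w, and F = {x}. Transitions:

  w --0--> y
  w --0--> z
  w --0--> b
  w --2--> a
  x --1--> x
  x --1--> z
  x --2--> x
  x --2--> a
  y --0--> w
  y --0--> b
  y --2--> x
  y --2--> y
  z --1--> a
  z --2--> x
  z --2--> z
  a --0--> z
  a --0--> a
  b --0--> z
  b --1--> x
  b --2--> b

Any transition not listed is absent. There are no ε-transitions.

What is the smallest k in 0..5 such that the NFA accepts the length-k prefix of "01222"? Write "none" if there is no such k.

Start in {w}.
Read '0': w→{y, z, b}; now {y, z, b}.
Read '1': y→∅, z→{a}, b→{x}; now {x, a}.
None of the earlier sets intersect F, but {x, a} does.

2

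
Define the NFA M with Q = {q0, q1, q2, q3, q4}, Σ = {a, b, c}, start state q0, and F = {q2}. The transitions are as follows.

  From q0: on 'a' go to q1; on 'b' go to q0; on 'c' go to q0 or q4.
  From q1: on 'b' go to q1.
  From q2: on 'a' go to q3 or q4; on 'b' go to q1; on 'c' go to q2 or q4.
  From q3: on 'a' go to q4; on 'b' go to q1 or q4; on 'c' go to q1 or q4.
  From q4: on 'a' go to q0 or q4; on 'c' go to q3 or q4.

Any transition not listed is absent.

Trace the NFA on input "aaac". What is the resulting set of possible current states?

Start in {q0}.
Read 'a': {q0} → {q1}.
Read 'a': {q1} → ∅.
The set is empty and remains empty for the remaining 2 symbols.

∅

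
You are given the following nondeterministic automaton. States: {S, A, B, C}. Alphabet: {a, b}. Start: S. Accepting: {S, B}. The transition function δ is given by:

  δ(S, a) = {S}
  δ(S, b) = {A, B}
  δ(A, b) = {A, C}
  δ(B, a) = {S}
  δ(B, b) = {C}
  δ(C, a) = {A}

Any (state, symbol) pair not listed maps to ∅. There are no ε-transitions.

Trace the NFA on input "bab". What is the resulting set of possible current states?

{A, B}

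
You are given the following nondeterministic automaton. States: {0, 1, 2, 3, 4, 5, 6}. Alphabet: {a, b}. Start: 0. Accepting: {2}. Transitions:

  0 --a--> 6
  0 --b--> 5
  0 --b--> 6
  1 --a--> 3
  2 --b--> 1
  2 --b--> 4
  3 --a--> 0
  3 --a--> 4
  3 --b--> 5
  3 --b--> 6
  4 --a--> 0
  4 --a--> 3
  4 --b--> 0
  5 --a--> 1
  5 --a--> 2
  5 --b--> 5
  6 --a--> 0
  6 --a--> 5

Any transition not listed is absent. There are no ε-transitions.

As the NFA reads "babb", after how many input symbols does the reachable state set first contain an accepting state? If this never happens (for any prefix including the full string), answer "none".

Start in {0}.
Read 'b': 0→{5, 6}; now {5, 6}.
Read 'a': 5→{1, 2}, 6→{0, 5}; now {0, 1, 2, 5}.
None of the earlier sets intersect F, but {0, 1, 2, 5} does.

2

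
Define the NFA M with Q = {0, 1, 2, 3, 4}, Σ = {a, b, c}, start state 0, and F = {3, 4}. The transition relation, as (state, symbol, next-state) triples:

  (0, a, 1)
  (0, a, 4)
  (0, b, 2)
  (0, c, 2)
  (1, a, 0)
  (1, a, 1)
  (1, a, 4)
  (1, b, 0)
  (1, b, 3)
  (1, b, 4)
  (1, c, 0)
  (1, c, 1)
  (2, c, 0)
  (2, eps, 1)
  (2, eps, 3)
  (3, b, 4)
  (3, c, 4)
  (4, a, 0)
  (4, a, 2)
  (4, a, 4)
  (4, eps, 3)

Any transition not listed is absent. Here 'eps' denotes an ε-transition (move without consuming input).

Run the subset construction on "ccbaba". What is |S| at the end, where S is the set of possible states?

5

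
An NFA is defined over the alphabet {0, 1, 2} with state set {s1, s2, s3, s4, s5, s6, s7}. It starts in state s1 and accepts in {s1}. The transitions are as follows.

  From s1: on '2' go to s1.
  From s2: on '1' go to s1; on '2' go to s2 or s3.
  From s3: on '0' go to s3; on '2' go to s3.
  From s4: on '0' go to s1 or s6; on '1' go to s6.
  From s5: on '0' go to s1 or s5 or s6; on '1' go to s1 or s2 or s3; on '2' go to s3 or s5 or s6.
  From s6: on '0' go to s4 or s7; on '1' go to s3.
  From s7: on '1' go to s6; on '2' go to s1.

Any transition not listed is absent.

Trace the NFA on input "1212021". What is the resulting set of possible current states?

Start in {s1}.
Read '1': s1→∅; now ∅.
The set is empty and remains empty for the remaining 6 symbols.

∅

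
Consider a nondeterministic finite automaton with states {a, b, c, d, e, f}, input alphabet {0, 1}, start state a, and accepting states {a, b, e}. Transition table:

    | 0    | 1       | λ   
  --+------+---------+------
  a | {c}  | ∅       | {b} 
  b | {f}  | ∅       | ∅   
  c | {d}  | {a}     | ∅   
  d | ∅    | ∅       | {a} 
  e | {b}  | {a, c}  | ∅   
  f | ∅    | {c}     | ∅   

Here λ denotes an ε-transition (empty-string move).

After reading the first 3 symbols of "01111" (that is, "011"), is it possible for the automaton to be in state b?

Start: ε-closure({a}) = {a, b}.
Read '0': a→{c}, b→{f}; now {c, f}.
Read '1': c→{a}, f→{c}; union {a, c}; ε-closure = {a, b, c}.
Read '1': a→∅, b→∅, c→{a}; union {a}; ε-closure = {a, b}.
State b is in {a, b}.

Yes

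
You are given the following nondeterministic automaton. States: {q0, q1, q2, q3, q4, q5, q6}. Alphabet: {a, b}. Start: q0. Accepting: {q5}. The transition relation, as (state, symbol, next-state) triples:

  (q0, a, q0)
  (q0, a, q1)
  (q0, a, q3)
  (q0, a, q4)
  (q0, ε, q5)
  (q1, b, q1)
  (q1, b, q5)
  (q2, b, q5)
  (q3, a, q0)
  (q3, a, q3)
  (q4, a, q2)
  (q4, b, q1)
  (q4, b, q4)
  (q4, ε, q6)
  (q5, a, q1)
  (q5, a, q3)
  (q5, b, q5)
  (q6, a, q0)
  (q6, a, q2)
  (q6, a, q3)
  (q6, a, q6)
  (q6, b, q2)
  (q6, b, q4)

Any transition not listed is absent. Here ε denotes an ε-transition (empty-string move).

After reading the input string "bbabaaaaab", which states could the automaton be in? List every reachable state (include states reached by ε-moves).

{q1, q2, q4, q5, q6}

Start: ε-closure({q0}) = {q0, q5}.
Read 'b': q0→∅, q5→{q5}; now {q5}.
Read 'b': q5→{q5}; now {q5}.
Read 'a': q5→{q1, q3}; now {q1, q3}.
Read 'b': q1→{q1, q5}, q3→∅; now {q1, q5}.
Read 'a': q1→∅, q5→{q1, q3}; now {q1, q3}.
Read 'a': q1→∅, q3→{q0, q3}; union {q0, q3}; ε-closure = {q0, q3, q5}.
Read 'a': q0→{q0, q1, q3, q4}, q3→{q0, q3}, q5→{q1, q3}; union {q0, q1, q3, q4}; ε-closure = {q0, q1, q3, q4, q5, q6}.
Read 'a': q0→{q0, q1, q3, q4}, q1→∅, q3→{q0, q3}, q4→{q2}, q5→{q1, q3}, q6→{q0, q2, q3, q6}; union {q0, q1, q2, q3, q4, q6}; ε-closure = {q0, q1, q2, q3, q4, q5, q6}.
Read 'a': q0→{q0, q1, q3, q4}, q1→∅, q2→∅, q3→{q0, q3}, q4→{q2}, q5→{q1, q3}, q6→{q0, q2, q3, q6}; union {q0, q1, q2, q3, q4, q6}; ε-closure = {q0, q1, q2, q3, q4, q5, q6}.
Read 'b': q0→∅, q1→{q1, q5}, q2→{q5}, q3→∅, q4→{q1, q4}, q5→{q5}, q6→{q2, q4}; union {q1, q2, q4, q5}; ε-closure = {q1, q2, q4, q5, q6}.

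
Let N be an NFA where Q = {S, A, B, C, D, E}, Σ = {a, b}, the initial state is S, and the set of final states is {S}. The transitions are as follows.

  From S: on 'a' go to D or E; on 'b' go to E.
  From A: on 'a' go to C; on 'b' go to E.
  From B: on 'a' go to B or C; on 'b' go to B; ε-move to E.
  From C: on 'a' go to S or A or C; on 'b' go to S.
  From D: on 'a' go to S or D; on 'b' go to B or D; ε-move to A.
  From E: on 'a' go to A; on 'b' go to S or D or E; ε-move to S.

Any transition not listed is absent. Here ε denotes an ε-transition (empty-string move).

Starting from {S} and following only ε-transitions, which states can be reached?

{S}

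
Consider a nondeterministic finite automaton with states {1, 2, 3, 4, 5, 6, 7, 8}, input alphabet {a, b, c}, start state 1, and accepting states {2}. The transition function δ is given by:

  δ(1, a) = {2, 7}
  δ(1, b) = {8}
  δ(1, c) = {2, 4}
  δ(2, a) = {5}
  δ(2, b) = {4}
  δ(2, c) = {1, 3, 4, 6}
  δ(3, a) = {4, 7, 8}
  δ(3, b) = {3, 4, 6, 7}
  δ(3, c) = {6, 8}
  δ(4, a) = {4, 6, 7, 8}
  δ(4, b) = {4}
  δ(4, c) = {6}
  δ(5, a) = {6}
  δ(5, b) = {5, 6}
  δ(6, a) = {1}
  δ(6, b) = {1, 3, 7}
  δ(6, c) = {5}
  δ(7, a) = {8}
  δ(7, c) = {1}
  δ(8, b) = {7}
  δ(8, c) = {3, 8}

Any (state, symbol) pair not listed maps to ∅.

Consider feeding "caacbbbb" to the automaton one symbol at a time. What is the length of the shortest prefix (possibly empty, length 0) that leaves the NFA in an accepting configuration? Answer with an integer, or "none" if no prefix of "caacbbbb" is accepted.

1

Start in {1}.
Read 'c': {1} → {2, 4}.
None of the earlier sets intersect F, but {2, 4} does.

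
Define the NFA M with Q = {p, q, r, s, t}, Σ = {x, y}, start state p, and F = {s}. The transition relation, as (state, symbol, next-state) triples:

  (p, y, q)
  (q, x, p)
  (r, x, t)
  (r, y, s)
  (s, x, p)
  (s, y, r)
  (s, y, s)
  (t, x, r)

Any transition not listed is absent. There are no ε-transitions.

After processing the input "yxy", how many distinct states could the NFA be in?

1

Start in {p}.
Read 'y': p→{q}; now {q}.
Read 'x': q→{p}; now {p}.
Read 'y': p→{q}; now {q}.
That set has 1 state.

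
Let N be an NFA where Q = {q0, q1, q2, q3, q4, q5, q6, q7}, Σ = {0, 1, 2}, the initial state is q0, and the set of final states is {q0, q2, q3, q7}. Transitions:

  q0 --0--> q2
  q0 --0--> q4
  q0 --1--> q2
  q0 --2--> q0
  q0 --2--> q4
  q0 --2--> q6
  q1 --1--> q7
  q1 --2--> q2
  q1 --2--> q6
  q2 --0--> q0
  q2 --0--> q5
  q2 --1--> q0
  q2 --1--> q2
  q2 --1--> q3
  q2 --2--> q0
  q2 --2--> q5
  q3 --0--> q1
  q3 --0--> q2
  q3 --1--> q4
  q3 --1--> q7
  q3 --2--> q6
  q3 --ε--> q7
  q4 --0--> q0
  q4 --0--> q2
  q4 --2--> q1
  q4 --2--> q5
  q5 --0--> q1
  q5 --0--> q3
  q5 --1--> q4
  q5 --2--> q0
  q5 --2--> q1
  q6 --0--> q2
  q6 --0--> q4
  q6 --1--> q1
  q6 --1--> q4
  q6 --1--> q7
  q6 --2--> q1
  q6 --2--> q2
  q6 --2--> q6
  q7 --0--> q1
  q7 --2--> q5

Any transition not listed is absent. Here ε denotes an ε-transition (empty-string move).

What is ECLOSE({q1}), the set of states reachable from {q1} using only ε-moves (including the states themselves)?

Begin with {q1}.
No ε-moves leave this set, so the closure equals the set itself.

{q1}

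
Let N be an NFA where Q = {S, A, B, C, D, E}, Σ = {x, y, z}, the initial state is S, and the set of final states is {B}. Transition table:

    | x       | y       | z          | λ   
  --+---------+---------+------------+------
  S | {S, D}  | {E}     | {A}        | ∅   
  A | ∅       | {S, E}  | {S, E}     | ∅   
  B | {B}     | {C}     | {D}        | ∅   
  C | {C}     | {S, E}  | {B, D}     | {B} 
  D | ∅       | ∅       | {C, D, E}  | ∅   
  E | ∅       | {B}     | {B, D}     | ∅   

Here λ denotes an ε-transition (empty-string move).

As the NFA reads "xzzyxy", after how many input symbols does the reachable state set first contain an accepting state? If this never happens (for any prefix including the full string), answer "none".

Start in {S}.
Read 'x': S→{S, D}; now {S, D}.
Read 'z': S→{A}, D→{C, D, E}; union {A, C, D, E}; ε-closure = {A, B, C, D, E}.
None of the earlier sets intersect F, but {A, B, C, D, E} does.

2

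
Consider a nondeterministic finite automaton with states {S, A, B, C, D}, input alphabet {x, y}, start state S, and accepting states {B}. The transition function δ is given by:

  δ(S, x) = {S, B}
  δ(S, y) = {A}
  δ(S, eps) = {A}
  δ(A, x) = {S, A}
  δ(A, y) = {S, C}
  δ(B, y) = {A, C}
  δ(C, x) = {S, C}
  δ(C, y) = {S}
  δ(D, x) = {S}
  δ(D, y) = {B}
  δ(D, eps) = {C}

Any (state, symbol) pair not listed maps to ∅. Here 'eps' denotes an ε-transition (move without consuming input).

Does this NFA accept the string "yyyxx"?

Yes

Start: ε-closure({S}) = {S, A}.
Read 'y': S→{A}, A→{S, C}; now {S, A, C}.
Read 'y': S→{A}, A→{S, C}, C→{S}; now {S, A, C}.
Read 'y': S→{A}, A→{S, C}, C→{S}; now {S, A, C}.
Read 'x': S→{S, B}, A→{S, A}, C→{S, C}; now {S, A, B, C}.
Read 'x': S→{S, B}, A→{S, A}, B→∅, C→{S, C}; now {S, A, B, C}.
The final set {S, A, B, C} contains the accepting state B.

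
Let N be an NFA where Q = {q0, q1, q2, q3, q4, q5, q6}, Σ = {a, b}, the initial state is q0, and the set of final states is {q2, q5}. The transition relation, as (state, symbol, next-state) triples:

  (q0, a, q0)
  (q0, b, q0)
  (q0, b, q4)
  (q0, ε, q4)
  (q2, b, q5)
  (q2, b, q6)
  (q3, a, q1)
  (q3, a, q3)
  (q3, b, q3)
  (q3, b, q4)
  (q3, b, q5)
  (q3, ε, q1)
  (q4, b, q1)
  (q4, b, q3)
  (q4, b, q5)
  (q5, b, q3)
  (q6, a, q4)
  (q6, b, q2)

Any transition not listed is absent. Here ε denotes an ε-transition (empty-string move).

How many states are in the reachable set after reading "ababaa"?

4

Start: ε-closure({q0}) = {q0, q4}.
Read 'a': {q0, q4} → {q0, q4}.
Read 'b': {q0, q4} → {q0, q1, q3, q4, q5}.
Read 'a': {q0, q1, q3, q4, q5} → {q0, q1, q3, q4}.
Read 'b': {q0, q1, q3, q4} → {q0, q1, q3, q4, q5}.
Read 'a': {q0, q1, q3, q4, q5} → {q0, q1, q3, q4}.
Read 'a': {q0, q1, q3, q4} → {q0, q1, q3, q4}.
That set has 4 states.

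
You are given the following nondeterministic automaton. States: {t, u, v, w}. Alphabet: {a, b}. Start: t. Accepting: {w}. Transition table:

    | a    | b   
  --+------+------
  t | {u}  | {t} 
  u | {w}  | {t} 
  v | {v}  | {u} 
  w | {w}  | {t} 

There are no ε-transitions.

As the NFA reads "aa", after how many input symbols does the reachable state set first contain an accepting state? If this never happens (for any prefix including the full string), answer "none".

Start in {t}.
Read 'a': t→{u}; now {u}.
Read 'a': u→{w}; now {w}.
None of the earlier sets intersect F, but {w} does.

2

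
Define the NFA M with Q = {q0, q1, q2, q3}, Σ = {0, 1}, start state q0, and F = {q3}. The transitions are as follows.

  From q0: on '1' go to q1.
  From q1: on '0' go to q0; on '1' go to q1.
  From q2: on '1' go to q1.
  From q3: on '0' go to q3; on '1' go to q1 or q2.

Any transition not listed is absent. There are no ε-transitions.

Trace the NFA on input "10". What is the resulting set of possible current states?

{q0}

Start in {q0}.
Read '1': q0→{q1}; now {q1}.
Read '0': q1→{q0}; now {q0}.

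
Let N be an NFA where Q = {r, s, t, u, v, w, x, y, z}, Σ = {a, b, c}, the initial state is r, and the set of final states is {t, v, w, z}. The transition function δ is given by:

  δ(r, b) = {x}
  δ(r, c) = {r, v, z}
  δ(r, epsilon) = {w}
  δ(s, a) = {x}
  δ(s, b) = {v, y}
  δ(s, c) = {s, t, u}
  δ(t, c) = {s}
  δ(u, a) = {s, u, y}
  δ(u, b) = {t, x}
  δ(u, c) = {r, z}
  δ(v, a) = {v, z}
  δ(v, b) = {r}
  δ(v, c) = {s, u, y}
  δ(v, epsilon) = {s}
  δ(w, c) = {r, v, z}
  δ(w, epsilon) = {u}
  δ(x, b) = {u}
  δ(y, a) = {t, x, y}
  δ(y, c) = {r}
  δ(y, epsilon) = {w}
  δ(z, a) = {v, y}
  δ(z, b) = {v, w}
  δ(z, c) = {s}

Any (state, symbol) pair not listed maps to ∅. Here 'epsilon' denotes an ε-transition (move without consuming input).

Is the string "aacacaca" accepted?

Yes

Start: ε-closure({r}) = {r, u, w}.
Read 'a': {r, u, w} → {s, u, w, y}.
Read 'a': {s, u, w, y} → {s, t, u, w, x, y}.
Read 'c': {s, t, u, w, x, y} → {r, s, t, u, v, w, z}.
Read 'a': {r, s, t, u, v, w, z} → {s, u, v, w, x, y, z}.
Read 'c': {s, u, v, w, x, y, z} → {r, s, t, u, v, w, y, z}.
Read 'a': {r, s, t, u, v, w, y, z} → {s, t, u, v, w, x, y, z}.
Read 'c': {s, t, u, v, w, x, y, z} → {r, s, t, u, v, w, y, z}.
Read 'a': {r, s, t, u, v, w, y, z} → {s, t, u, v, w, x, y, z}.
The final set {s, t, u, v, w, x, y, z} contains the accepting states t, v, w, z.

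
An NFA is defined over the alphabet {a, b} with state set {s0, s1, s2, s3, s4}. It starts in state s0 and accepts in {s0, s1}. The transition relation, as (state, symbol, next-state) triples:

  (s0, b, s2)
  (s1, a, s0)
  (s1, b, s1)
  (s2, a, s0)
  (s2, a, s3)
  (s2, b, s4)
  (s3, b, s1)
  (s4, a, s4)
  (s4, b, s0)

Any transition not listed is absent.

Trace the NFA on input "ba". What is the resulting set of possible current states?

{s0, s3}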